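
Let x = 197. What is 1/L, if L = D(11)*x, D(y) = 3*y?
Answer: 1/6501 ≈ 0.00015382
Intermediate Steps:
L = 6501 (L = (3*11)*197 = 33*197 = 6501)
1/L = 1/6501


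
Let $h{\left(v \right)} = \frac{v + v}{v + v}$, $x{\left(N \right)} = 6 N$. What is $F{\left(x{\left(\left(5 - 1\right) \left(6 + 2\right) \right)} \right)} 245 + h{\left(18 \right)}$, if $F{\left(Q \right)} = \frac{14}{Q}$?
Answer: $\frac{1811}{96} \approx 18.865$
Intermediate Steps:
$h{\left(v \right)} = 1$ ($h{\left(v \right)} = \frac{2 v}{2 v} = 2 v \frac{1}{2 v} = 1$)
$F{\left(x{\left(\left(5 - 1\right) \left(6 + 2\right) \right)} \right)} 245 + h{\left(18 \right)} = \frac{14}{6 \left(5 - 1\right) \left(6 + 2\right)} 245 + 1 = \frac{14}{6 \cdot 4 \cdot 8} \cdot 245 + 1 = \frac{14}{6 \cdot 32} \cdot 245 + 1 = \frac{14}{192} \cdot 245 + 1 = 14 \cdot \frac{1}{192} \cdot 245 + 1 = \frac{7}{96} \cdot 245 + 1 = \frac{1715}{96} + 1 = \frac{1811}{96}$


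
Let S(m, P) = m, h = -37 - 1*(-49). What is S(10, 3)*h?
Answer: 120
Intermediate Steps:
h = 12 (h = -37 + 49 = 12)
S(10, 3)*h = 10*12 = 120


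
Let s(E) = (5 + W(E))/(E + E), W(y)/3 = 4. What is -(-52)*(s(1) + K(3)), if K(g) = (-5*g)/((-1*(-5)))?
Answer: 286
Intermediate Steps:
W(y) = 12 (W(y) = 3*4 = 12)
K(g) = -g (K(g) = -5*g/5 = -5*g*(⅕) = -g)
s(E) = 17/(2*E) (s(E) = (5 + 12)/(E + E) = 17/((2*E)) = 17*(1/(2*E)) = 17/(2*E))
-(-52)*(s(1) + K(3)) = -(-52)*((17/2)/1 - 1*3) = -(-52)*((17/2)*1 - 3) = -(-52)*(17/2 - 3) = -(-52)*11/2 = -4*(-143/2) = 286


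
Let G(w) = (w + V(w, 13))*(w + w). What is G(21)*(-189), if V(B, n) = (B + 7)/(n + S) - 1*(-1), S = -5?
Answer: -202419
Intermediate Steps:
V(B, n) = 1 + (7 + B)/(-5 + n) (V(B, n) = (B + 7)/(n - 5) - 1*(-1) = (7 + B)/(-5 + n) + 1 = 1 + (7 + B)/(-5 + n))
G(w) = 2*w*(15/8 + 9*w/8) (G(w) = (w + (2 + w + 13)/(-5 + 13))*(w + w) = (w + (15 + w)/8)*(2*w) = (w + (15/8 + w/8))*(2*w) = (15/8 + 9*w/8)*(2*w) = 2*w*(15/8 + 9*w/8))
G(21)*(-189) = ((¾)*21*(5 + 3*21))*(-189) = ((¾)*21*(5 + 63))*(-189) = ((¾)*21*68)*(-189) = 1071*(-189) = -202419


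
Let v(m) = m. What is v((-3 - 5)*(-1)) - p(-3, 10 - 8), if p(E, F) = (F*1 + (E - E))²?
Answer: 4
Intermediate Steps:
p(E, F) = F² (p(E, F) = (F + 0)² = F²)
v((-3 - 5)*(-1)) - p(-3, 10 - 8) = (-3 - 5)*(-1) - (10 - 8)² = -8*(-1) - 1*2² = 8 - 1*4 = 8 - 4 = 4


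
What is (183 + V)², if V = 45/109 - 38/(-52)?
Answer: 272340990769/8031556 ≈ 33909.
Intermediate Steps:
V = 3241/2834 (V = 45*(1/109) - 38*(-1/52) = 45/109 + 19/26 = 3241/2834 ≈ 1.1436)
(183 + V)² = (183 + 3241/2834)² = (521863/2834)² = 272340990769/8031556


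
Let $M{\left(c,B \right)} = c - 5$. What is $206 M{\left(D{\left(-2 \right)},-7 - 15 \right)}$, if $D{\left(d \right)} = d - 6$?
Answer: $-2678$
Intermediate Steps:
$D{\left(d \right)} = -6 + d$
$M{\left(c,B \right)} = -5 + c$
$206 M{\left(D{\left(-2 \right)},-7 - 15 \right)} = 206 \left(-5 - 8\right) = 206 \left(-13\right) = -2678$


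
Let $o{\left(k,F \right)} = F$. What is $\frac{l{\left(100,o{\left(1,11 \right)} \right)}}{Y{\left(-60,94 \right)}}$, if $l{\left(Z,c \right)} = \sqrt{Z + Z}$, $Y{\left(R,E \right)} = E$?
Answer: $\frac{5 \sqrt{2}}{47} \approx 0.15045$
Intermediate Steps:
$l{\left(Z,c \right)} = \sqrt{2} \sqrt{Z}$ ($l{\left(Z,c \right)} = \sqrt{2 Z} = \sqrt{2} \sqrt{Z}$)
$\frac{l{\left(100,o{\left(1,11 \right)} \right)}}{Y{\left(-60,94 \right)}} = \frac{\sqrt{2} \sqrt{100}}{94} = \sqrt{2} \cdot 10 \cdot \frac{1}{94} = 10 \sqrt{2} \cdot \frac{1}{94} = \frac{5 \sqrt{2}}{47}$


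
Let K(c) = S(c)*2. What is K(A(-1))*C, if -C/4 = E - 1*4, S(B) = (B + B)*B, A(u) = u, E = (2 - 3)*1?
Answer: 80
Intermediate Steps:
E = -1 (E = -1*1 = -1)
S(B) = 2*B**2 (S(B) = (2*B)*B = 2*B**2)
K(c) = 4*c**2 (K(c) = (2*c**2)*2 = 4*c**2)
C = 20 (C = -4*(-1 - 1*4) = -4*(-1 - 4) = -4*(-5) = 20)
K(A(-1))*C = (4*(-1)**2)*20 = (4*1)*20 = 4*20 = 80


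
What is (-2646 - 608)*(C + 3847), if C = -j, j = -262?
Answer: -13370686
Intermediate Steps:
C = 262 (C = -1*(-262) = 262)
(-2646 - 608)*(C + 3847) = (-2646 - 608)*(262 + 3847) = -3254*4109 = -13370686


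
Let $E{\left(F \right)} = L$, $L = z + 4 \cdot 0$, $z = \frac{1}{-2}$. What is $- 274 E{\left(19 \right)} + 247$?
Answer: $384$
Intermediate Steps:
$z = - \frac{1}{2} \approx -0.5$
$L = - \frac{1}{2}$ ($L = - \frac{1}{2} + 4 \cdot 0 = - \frac{1}{2} + 0 = - \frac{1}{2} \approx -0.5$)
$E{\left(F \right)} = - \frac{1}{2}$
$- 274 E{\left(19 \right)} + 247 = \left(-274\right) \left(- \frac{1}{2}\right) + 247 = 137 + 247 = 384$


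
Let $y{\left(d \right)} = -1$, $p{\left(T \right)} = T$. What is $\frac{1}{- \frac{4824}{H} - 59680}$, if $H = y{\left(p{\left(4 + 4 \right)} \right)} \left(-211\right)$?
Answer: $- \frac{211}{12597304} \approx -1.675 \cdot 10^{-5}$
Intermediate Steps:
$H = 211$ ($H = \left(-1\right) \left(-211\right) = 211$)
$\frac{1}{- \frac{4824}{H} - 59680} = \frac{1}{- \frac{4824}{211} - 59680} = \frac{1}{- \frac{12597304}{211}} = - \frac{211}{12597304}$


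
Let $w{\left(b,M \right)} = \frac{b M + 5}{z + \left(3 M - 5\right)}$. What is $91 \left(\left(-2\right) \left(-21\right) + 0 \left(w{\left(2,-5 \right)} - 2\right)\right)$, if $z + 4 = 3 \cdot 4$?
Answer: $3822$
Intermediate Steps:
$z = 8$ ($z = -4 + 3 \cdot 4 = -4 + 12 = 8$)
$w{\left(b,M \right)} = \frac{5 + M b}{3 + 3 M}$ ($w{\left(b,M \right)} = \frac{b M + 5}{8 + \left(3 M - 5\right)} = \frac{M b + 5}{8 + \left(-5 + 3 M\right)} = \frac{5 + M b}{3 + 3 M}$)
$91 \left(\left(-2\right) \left(-21\right) + 0 \left(w{\left(2,-5 \right)} - 2\right)\right) = 91 \left(\left(-2\right) \left(-21\right) + 0 \left(\frac{5 - 10}{3 \left(1 - 5\right)} - 2\right)\right) = 91 \left(42 + 0 \left(\frac{5 - 10}{3 \left(-4\right)} - 2\right)\right) = 91 \left(42 + 0 \left(\frac{1}{3} \left(- \frac{1}{4}\right) \left(-5\right) - 2\right)\right) = 91 \left(42 + 0 \left(\frac{5}{12} - 2\right)\right) = 91 \left(42 + 0 \left(- \frac{19}{12}\right)\right) = 91 \left(42 + 0\right) = 91 \cdot 42 = 3822$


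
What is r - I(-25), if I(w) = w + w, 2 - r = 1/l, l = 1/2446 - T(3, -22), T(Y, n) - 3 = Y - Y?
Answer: 383970/7337 ≈ 52.333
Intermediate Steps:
T(Y, n) = 3 (T(Y, n) = 3 + (Y - Y) = 3 + 0 = 3)
l = -7337/2446 (l = 1/2446 - 1*3 = 1/2446 - 3 = -7337/2446 ≈ -2.9996)
r = 17120/7337 (r = 2 - 1/(-7337/2446) = 2 - 1*(-2446/7337) = 2 + 2446/7337 = 17120/7337 ≈ 2.3334)
I(w) = 2*w
r - I(-25) = 17120/7337 - 2*(-25) = 17120/7337 - 1*(-50) = 17120/7337 + 50 = 383970/7337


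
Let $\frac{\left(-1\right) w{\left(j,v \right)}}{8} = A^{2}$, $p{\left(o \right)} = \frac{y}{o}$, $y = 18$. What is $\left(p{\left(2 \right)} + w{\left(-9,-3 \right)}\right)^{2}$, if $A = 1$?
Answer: $1$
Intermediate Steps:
$p{\left(o \right)} = \frac{18}{o}$
$w{\left(j,v \right)} = -8$ ($w{\left(j,v \right)} = - 8 \cdot 1^{2} = \left(-8\right) 1 = -8$)
$\left(p{\left(2 \right)} + w{\left(-9,-3 \right)}\right)^{2} = \left(\frac{18}{2} - 8\right)^{2} = \left(18 \cdot \frac{1}{2} - 8\right)^{2} = \left(9 - 8\right)^{2} = 1^{2} = 1$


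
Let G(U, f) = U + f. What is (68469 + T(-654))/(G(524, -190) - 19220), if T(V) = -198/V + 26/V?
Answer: -22389449/6175722 ≈ -3.6254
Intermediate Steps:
T(V) = -172/V
(68469 + T(-654))/(G(524, -190) - 19220) = (68469 - 172/(-654))/((524 - 190) - 19220) = (68469 - 172*(-1/654))/(334 - 19220) = (68469 + 86/327)/(-18886) = (22389449/327)*(-1/18886) = -22389449/6175722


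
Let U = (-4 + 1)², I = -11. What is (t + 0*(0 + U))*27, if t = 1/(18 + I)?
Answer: 27/7 ≈ 3.8571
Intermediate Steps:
t = ⅐ (t = 1/(18 - 11) = 1/7 = ⅐ ≈ 0.14286)
U = 9 (U = (-3)² = 9)
(t + 0*(0 + U))*27 = (⅐ + 0*(0 + 9))*27 = (⅐ + 0*9)*27 = (⅐ + 0)*27 = (⅐)*27 = 27/7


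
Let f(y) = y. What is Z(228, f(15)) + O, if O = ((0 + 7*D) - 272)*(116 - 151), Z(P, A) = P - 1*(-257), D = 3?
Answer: 9270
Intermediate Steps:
Z(P, A) = 257 + P (Z(P, A) = P + 257 = 257 + P)
O = 8785 (O = ((0 + 7*3) - 272)*(116 - 151) = ((0 + 21) - 272)*(-35) = (21 - 272)*(-35) = -251*(-35) = 8785)
Z(228, f(15)) + O = (257 + 228) + 8785 = 485 + 8785 = 9270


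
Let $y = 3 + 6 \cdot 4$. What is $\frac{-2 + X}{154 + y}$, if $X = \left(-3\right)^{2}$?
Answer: $\frac{7}{181} \approx 0.038674$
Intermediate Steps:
$y = 27$ ($y = 3 + 24 = 27$)
$X = 9$
$\frac{-2 + X}{154 + y} = \frac{-2 + 9}{154 + 27} = \frac{1}{181} \cdot 7 = \frac{7}{181}$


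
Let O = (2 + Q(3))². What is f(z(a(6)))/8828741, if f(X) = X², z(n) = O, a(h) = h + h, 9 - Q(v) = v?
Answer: 4096/8828741 ≈ 0.00046394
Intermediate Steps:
Q(v) = 9 - v
a(h) = 2*h
O = 64 (O = (2 + (9 - 1*3))² = (2 + (9 - 3))² = (2 + 6)² = 8² = 64)
z(n) = 64
f(z(a(6)))/8828741 = 64²/8828741 = 4096*(1/8828741) = 4096/8828741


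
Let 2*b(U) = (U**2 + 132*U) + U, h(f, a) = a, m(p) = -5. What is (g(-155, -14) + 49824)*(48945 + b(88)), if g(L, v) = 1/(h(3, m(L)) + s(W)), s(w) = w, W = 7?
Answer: 5846307181/2 ≈ 2.9232e+9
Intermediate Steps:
b(U) = U**2/2 + 133*U/2 (b(U) = ((U**2 + 132*U) + U)/2 = (U**2 + 133*U)/2 = U**2/2 + 133*U/2)
g(L, v) = 1/2 (g(L, v) = 1/(-5 + 7) = 1/2)
(g(-155, -14) + 49824)*(48945 + b(88)) = (1/2 + 49824)*(48945 + (1/2)*88*(133 + 88)) = 99649*(48945 + (1/2)*88*221)/2 = 99649*(48945 + 9724)/2 = (99649/2)*58669 = 5846307181/2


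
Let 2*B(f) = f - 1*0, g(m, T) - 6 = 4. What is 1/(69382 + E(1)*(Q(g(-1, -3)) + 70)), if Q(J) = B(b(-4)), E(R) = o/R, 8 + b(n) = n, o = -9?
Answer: 1/68806 ≈ 1.4534e-5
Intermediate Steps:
g(m, T) = 10 (g(m, T) = 6 + 4 = 10)
b(n) = -8 + n
B(f) = f/2 (B(f) = (f - 1*0)/2 = (f + 0)/2 = f/2)
E(R) = -9/R
Q(J) = -6 (Q(J) = (-8 - 4)/2 = (1/2)*(-12) = -6)
1/(69382 + E(1)*(Q(g(-1, -3)) + 70)) = 1/(69382 + (-9/1)*(-6 + 70)) = 1/(69382 - 9*1*64) = 1/(69382 - 9*64) = 1/(69382 - 576) = 1/68806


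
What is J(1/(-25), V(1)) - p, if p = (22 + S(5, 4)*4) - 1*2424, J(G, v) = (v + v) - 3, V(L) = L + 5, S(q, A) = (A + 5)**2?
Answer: 2087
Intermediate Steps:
S(q, A) = (5 + A)**2
V(L) = 5 + L
J(G, v) = -3 + 2*v (J(G, v) = 2*v - 3 = -3 + 2*v)
p = -2078 (p = (22 + (5 + 4)**2*4) - 1*2424 = (22 + 9**2*4) - 2424 = (22 + 81*4) - 2424 = (22 + 324) - 2424 = 346 - 2424 = -2078)
J(1/(-25), V(1)) - p = (-3 + 2*(5 + 1)) - 1*(-2078) = (-3 + 2*6) + 2078 = (-3 + 12) + 2078 = 9 + 2078 = 2087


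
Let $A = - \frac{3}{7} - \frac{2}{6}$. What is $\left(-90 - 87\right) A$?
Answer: $\frac{944}{7} \approx 134.86$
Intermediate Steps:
$A = - \frac{16}{21}$ ($A = \left(-3\right) \frac{1}{7} - \frac{1}{3} = - \frac{3}{7} - \frac{1}{3} = - \frac{16}{21} \approx -0.7619$)
$\left(-90 - 87\right) A = \left(-90 - 87\right) \left(- \frac{16}{21}\right) = \left(-177\right) \left(- \frac{16}{21}\right) = \frac{944}{7}$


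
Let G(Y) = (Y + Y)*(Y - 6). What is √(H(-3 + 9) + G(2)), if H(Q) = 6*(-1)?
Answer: I*√22 ≈ 4.6904*I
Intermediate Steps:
G(Y) = 2*Y*(-6 + Y) (G(Y) = (2*Y)*(-6 + Y) = 2*Y*(-6 + Y))
H(Q) = -6
√(H(-3 + 9) + G(2)) = √(-6 + 2*2*(-6 + 2)) = √(-6 + 2*2*(-4)) = √(-6 - 16) = √(-22) = I*√22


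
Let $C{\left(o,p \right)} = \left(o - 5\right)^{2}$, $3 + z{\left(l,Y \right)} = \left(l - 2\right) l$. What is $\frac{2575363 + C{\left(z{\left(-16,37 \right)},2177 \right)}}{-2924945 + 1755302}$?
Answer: $- \frac{2653763}{1169643} \approx -2.2689$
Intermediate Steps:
$z{\left(l,Y \right)} = -3 + l \left(-2 + l\right)$ ($z{\left(l,Y \right)} = -3 + \left(l - 2\right) l = -3 + \left(-2 + l\right) l = -3 + l \left(-2 + l\right)$)
$C{\left(o,p \right)} = \left(-5 + o\right)^{2}$
$\frac{2575363 + C{\left(z{\left(-16,37 \right)},2177 \right)}}{-2924945 + 1755302} = \frac{2575363 + \left(-5 - \left(-29 - 256\right)\right)^{2}}{-2924945 + 1755302} = \frac{2575363 + \left(-5 + \left(-3 + 256 + 32\right)\right)^{2}}{-1169643} = \left(2575363 + \left(-5 + 285\right)^{2}\right) \left(- \frac{1}{1169643}\right) = \left(2575363 + 280^{2}\right) \left(- \frac{1}{1169643}\right) = \left(2575363 + 78400\right) \left(- \frac{1}{1169643}\right) = 2653763 \left(- \frac{1}{1169643}\right) = - \frac{2653763}{1169643}$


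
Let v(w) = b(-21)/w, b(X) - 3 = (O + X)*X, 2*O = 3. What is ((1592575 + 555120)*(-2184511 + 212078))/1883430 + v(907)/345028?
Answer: -15596155910993185781/6934133294568 ≈ -2.2492e+6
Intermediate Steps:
O = 3/2 (O = (½)*3 = 3/2 ≈ 1.5000)
b(X) = 3 + X*(3/2 + X) (b(X) = 3 + (3/2 + X)*X = 3 + X*(3/2 + X))
v(w) = 825/(2*w) (v(w) = (3 + (-21)² + (3/2)*(-21))/w = (3 + 441 - 63/2)/w = 825/(2*w))
((1592575 + 555120)*(-2184511 + 212078))/1883430 + v(907)/345028 = ((1592575 + 555120)*(-2184511 + 212078))/1883430 + ((825/2)/907)/345028 = (2147695*(-1972433))*(1/1883430) + ((825/2)*(1/907))*(1/345028) = -4236184491935*1/1883430 + (825/1814)*(1/345028) = -49837464611/22158 + 825/625880792 = -15596155910993185781/6934133294568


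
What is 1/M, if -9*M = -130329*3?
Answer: 1/43443 ≈ 2.3019e-5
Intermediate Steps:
M = 43443 (M = -(-14481)*3 = -⅑*(-390987) = 43443)
1/M = 1/43443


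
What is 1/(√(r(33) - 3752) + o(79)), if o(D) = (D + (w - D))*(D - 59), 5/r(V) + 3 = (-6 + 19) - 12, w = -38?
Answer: -1520/1162709 - I*√15018/1162709 ≈ -0.0013073 - 0.0001054*I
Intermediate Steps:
r(V) = -5/2 (r(V) = 5/(-3 + ((-6 + 19) - 12)) = 5/(-3 + (13 - 12)) = 5/(-3 + 1) = 5/(-2) = 5*(-½) = -5/2)
o(D) = 2242 - 38*D (o(D) = (D + (-38 - D))*(D - 59) = -38*(-59 + D) = 2242 - 38*D)
1/(√(r(33) - 3752) + o(79)) = 1/(√(-5/2 - 3752) + (2242 - 38*79)) = 1/(√(-7509/2) + (2242 - 3002)) = 1/(I*√15018/2 - 760) = 1/(-760 + I*√15018/2)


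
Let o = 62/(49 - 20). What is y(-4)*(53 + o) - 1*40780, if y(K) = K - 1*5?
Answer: -1197011/29 ≈ -41276.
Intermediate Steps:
y(K) = -5 + K (y(K) = K - 5 = -5 + K)
o = 62/29 ≈ 2.1379
y(-4)*(53 + o) - 1*40780 = (-5 - 4)*(53 + 62/29) - 1*40780 = -9*1599/29 - 40780 = -14391/29 - 40780 = -1197011/29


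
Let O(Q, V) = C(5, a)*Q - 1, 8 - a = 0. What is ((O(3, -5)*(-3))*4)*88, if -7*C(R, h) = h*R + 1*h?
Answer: 159456/7 ≈ 22779.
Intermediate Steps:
a = 8 (a = 8 - 1*0 = 8 + 0 = 8)
C(R, h) = -h/7 - R*h/7 (C(R, h) = -(h*R + 1*h)/7 = -(R*h + h)/7 = -(h + R*h)/7 = -h/7 - R*h/7)
O(Q, V) = -1 - 48*Q/7 (O(Q, V) = (-1/7*8*(1 + 5))*Q - 1 = (-1/7*8*6)*Q - 1 = -48*Q/7 - 1 = -1 - 48*Q/7)
((O(3, -5)*(-3))*4)*88 = (((-1 - 48/7*3)*(-3))*4)*88 = (((-1 - 144/7)*(-3))*4)*88 = (-151/7*(-3)*4)*88 = ((453/7)*4)*88 = (1812/7)*88 = 159456/7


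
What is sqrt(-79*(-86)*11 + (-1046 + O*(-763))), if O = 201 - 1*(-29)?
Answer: 19*I*sqrt(282) ≈ 319.06*I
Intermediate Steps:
O = 230 (O = 201 + 29 = 230)
sqrt(-79*(-86)*11 + (-1046 + O*(-763))) = sqrt(-79*(-86)*11 + (-1046 + 230*(-763))) = sqrt(6794*11 + (-1046 - 175490)) = sqrt(74734 - 176536) = sqrt(-101802) = 19*I*sqrt(282)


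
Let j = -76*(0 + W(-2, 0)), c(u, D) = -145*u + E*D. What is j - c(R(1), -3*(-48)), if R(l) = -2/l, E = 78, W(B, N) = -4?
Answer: -11218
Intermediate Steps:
c(u, D) = -145*u + 78*D
j = 304 (j = -76*(0 - 4) = -76*(-4) = 304)
j - c(R(1), -3*(-48)) = 304 - (-(-290)/1 + 78*(-3*(-48))) = 304 - (-(-290) + 78*144) = 304 - (-145*(-2) + 11232) = 304 - (290 + 11232) = 304 - 1*11522 = 304 - 11522 = -11218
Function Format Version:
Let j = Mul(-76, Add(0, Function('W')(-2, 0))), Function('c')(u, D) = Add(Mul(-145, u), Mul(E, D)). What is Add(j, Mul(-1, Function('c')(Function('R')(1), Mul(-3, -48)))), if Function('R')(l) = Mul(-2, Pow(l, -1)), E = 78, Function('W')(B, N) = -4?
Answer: -11218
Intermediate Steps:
Function('c')(u, D) = Add(Mul(-145, u), Mul(78, D))
j = 304 (j = Mul(-76, Add(0, -4)) = Mul(-76, -4) = 304)
Add(j, Mul(-1, Function('c')(Function('R')(1), Mul(-3, -48)))) = Add(304, Mul(-1, Add(Mul(-145, Mul(-2, Pow(1, -1))), Mul(78, Mul(-3, -48))))) = Add(304, Mul(-1, Add(Mul(-145, Mul(-2, 1)), Mul(78, 144)))) = Add(304, Mul(-1, Add(Mul(-145, -2), 11232))) = Add(304, Mul(-1, Add(290, 11232))) = Add(304, Mul(-1, 11522)) = Add(304, -11522) = -11218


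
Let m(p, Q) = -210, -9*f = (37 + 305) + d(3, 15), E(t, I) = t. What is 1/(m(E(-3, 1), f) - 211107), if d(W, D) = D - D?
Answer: -1/211317 ≈ -4.7322e-6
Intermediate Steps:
d(W, D) = 0
f = -38 (f = -((37 + 305) + 0)/9 = -(342 + 0)/9 = -⅑*342 = -38)
1/(m(E(-3, 1), f) - 211107) = 1/(-210 - 211107) = 1/(-211317) = -1/211317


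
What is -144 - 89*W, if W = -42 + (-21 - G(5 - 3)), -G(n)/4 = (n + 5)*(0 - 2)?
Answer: 10447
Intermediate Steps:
G(n) = 40 + 8*n (G(n) = -4*(n + 5)*(0 - 2) = -4*(5 + n)*(-2) = -4*(-10 - 2*n) = 40 + 8*n)
W = -119 (W = -42 + (-21 - (40 + 8*(5 - 3))) = -42 + (-21 - (40 + 8*2)) = -42 + (-21 - (40 + 16)) = -42 + (-21 - 1*56) = -42 + (-21 - 56) = -42 - 77 = -119)
-144 - 89*W = -144 - 89*(-119) = -144 + 10591 = 10447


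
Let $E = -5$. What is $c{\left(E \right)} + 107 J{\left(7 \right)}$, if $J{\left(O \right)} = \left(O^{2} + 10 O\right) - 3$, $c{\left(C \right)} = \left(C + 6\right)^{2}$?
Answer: $12413$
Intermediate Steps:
$c{\left(C \right)} = \left(6 + C\right)^{2}$
$J{\left(O \right)} = -3 + O^{2} + 10 O$
$c{\left(E \right)} + 107 J{\left(7 \right)} = \left(6 - 5\right)^{2} + 107 \left(-3 + 7^{2} + 10 \cdot 7\right) = 1^{2} + 107 \left(-3 + 49 + 70\right) = 1 + 107 \cdot 116 = 1 + 12412 = 12413$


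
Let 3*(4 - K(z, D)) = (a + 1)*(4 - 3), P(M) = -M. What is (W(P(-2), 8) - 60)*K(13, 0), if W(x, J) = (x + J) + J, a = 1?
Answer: -140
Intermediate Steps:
K(z, D) = 10/3 (K(z, D) = 4 - (1 + 1)*(4 - 3)/3 = 4 - 2/3 = 10/3)
W(x, J) = x + 2*J (W(x, J) = (J + x) + J = x + 2*J)
(W(P(-2), 8) - 60)*K(13, 0) = ((-1*(-2) + 2*8) - 60)*(10/3) = ((2 + 16) - 60)*(10/3) = (18 - 60)*(10/3) = -42*10/3 = -140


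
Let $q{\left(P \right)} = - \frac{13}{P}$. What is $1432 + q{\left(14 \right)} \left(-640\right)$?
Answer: $\frac{14184}{7} \approx 2026.3$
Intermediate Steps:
$1432 + q{\left(14 \right)} \left(-640\right) = 1432 + - \frac{13}{14} \left(-640\right) = 1432 + \left(-13\right) \frac{1}{14} \left(-640\right) = 1432 - - \frac{4160}{7} = 1432 + \frac{4160}{7} = \frac{14184}{7}$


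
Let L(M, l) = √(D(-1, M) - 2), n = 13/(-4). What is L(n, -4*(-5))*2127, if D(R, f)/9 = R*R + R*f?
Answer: 2127*√145/2 ≈ 12806.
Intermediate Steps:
D(R, f) = 9*R² + 9*R*f (D(R, f) = 9*(R*R + R*f) = 9*(R² + R*f) = 9*R² + 9*R*f)
n = -13/4 (n = 13*(-¼) = -13/4 ≈ -3.2500)
L(M, l) = √(7 - 9*M) (L(M, l) = √(9*(-1)*(-1 + M) - 2) = √((9 - 9*M) - 2) = √(7 - 9*M))
L(n, -4*(-5))*2127 = √(7 - 9*(-13/4))*2127 = √(7 + 117/4)*2127 = √(145/4)*2127 = (√145/2)*2127 = 2127*√145/2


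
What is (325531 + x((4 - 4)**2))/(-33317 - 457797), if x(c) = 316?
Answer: -325847/491114 ≈ -0.66349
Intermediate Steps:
(325531 + x((4 - 4)**2))/(-33317 - 457797) = (325531 + 316)/(-33317 - 457797) = 325847/(-491114) = 325847*(-1/491114) = -325847/491114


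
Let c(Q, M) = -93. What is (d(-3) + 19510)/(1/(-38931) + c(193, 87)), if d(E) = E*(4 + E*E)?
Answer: -758025501/3620584 ≈ -209.37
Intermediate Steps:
d(E) = E*(4 + E²)
(d(-3) + 19510)/(1/(-38931) + c(193, 87)) = (-3*(4 + (-3)²) + 19510)/(1/(-38931) - 93) = (-3*(4 + 9) + 19510)/(-1/38931 - 93) = (-3*13 + 19510)/(-3620584/38931) = (-39 + 19510)*(-38931/3620584) = 19471*(-38931/3620584) = -758025501/3620584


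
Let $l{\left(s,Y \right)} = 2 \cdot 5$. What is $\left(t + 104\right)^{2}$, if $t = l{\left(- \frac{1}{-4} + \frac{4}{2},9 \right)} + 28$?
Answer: $20164$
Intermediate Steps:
$l{\left(s,Y \right)} = 10$
$t = 38$ ($t = 10 + 28 = 38$)
$\left(t + 104\right)^{2} = \left(38 + 104\right)^{2} = 142^{2} = 20164$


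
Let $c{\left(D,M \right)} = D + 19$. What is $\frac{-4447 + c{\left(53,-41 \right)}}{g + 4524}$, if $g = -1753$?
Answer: $- \frac{4375}{2771} \approx -1.5789$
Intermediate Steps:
$c{\left(D,M \right)} = 19 + D$
$\frac{-4447 + c{\left(53,-41 \right)}}{g + 4524} = \frac{-4447 + \left(19 + 53\right)}{-1753 + 4524} = \frac{-4447 + 72}{2771} = \left(-4375\right) \frac{1}{2771} = - \frac{4375}{2771}$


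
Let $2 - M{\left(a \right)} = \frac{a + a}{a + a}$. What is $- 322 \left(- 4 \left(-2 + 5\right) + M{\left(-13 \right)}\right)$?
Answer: $3542$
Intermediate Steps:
$M{\left(a \right)} = 1$ ($M{\left(a \right)} = 2 - \frac{a + a}{a + a} = 2 - \frac{2 a}{2 a} = 2 - 2 a \frac{1}{2 a} = 2 - 1 = 1$)
$- 322 \left(- 4 \left(-2 + 5\right) + M{\left(-13 \right)}\right) = - 322 \left(- 4 \left(-2 + 5\right) + 1\right) = - 322 \left(\left(-4\right) 3 + 1\right) = - 322 \left(-12 + 1\right) = \left(-322\right) \left(-11\right) = 3542$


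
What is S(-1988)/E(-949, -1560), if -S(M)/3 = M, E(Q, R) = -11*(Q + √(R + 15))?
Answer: 404274/708829 + 426*I*√1545/708829 ≈ 0.57034 + 0.023623*I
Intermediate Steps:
E(Q, R) = -11*Q - 11*√(15 + R) (E(Q, R) = -11*(Q + √(15 + R)) = -11*Q - 11*√(15 + R))
S(M) = -3*M
S(-1988)/E(-949, -1560) = (-3*(-1988))/(-11*(-949) - 11*√(15 - 1560)) = 5964/(10439 - 11*I*√1545)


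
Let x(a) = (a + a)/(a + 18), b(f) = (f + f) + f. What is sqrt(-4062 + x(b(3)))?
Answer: 2*I*sqrt(9138)/3 ≈ 63.729*I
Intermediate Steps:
b(f) = 3*f (b(f) = 2*f + f = 3*f)
x(a) = 2*a/(18 + a) (x(a) = (2*a)/(18 + a) = 2*a/(18 + a))
sqrt(-4062 + x(b(3))) = sqrt(-4062 + 2*(3*3)/(18 + 3*3)) = sqrt(-4062 + 2*9/(18 + 9)) = sqrt(-4062 + 2*9/27) = sqrt(-4062 + 2*9*(1/27)) = sqrt(-4062 + 2/3) = sqrt(-12184/3) = 2*I*sqrt(9138)/3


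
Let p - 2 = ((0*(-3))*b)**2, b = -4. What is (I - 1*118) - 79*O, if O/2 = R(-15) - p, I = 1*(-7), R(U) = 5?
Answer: -599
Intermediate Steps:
I = -7
p = 2 (p = 2 + ((0*(-3))*(-4))**2 = 2 + (0*(-4))**2 = 2 + 0**2 = 2 + 0 = 2)
O = 6 (O = 2*(5 - 1*2) = 2*(5 - 2) = 2*3 = 6)
(I - 1*118) - 79*O = (-7 - 1*118) - 79*6 = (-7 - 118) - 474 = -125 - 474 = -599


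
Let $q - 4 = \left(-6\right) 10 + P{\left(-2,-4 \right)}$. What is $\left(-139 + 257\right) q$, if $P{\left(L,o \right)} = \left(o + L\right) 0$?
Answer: $-6608$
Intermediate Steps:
$P{\left(L,o \right)} = 0$ ($P{\left(L,o \right)} = \left(L + o\right) 0 = 0$)
$q = -56$ ($q = 4 + \left(\left(-6\right) 10 + 0\right) = 4 + \left(-60 + 0\right) = 4 - 60 = -56$)
$\left(-139 + 257\right) q = \left(-139 + 257\right) \left(-56\right) = 118 \left(-56\right) = -6608$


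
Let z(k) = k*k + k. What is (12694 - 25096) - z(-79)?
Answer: -18564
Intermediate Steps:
z(k) = k + k² (z(k) = k² + k = k + k²)
(12694 - 25096) - z(-79) = (12694 - 25096) - (-79)*(1 - 79) = -12402 - (-79)*(-78) = -12402 - 1*6162 = -12402 - 6162 = -18564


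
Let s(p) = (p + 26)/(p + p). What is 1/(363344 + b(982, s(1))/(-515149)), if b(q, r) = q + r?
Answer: 1030298/374352594521 ≈ 2.7522e-6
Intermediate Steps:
s(p) = (26 + p)/(2*p) (s(p) = (26 + p)/((2*p)) = (26 + p)*(1/(2*p)) = (26 + p)/(2*p))
1/(363344 + b(982, s(1))/(-515149)) = 1/(363344 + (982 + (1/2)*(26 + 1)/1)/(-515149)) = 1/(363344 + (982 + (1/2)*1*27)*(-1/515149)) = 1/(363344 + (982 + 27/2)*(-1/515149)) = 1/(363344 + (1991/2)*(-1/515149)) = 1/(363344 - 1991/1030298) = 1/(374352594521/1030298) = 1030298/374352594521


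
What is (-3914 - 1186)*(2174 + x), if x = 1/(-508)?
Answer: -1408098525/127 ≈ -1.1087e+7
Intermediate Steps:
x = -1/508 ≈ -0.0019685
(-3914 - 1186)*(2174 + x) = (-3914 - 1186)*(2174 - 1/508) = -5100*1104391/508 = -1408098525/127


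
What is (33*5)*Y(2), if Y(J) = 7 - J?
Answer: 825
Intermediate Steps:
(33*5)*Y(2) = (33*5)*(7 - 1*2) = 165*(7 - 2) = 165*5 = 825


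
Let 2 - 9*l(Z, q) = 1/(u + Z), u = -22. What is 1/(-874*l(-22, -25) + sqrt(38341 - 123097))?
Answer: -7700814/4835439673 - 78408*I*sqrt(21189)/4835439673 ≈ -0.0015926 - 0.0023604*I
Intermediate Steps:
l(Z, q) = 2/9 - 1/(9*(-22 + Z))
1/(-874*l(-22, -25) + sqrt(38341 - 123097)) = 1/(-874*(-45 + 2*(-22))/(9*(-22 - 22)) + sqrt(38341 - 123097)) = 1/(-874*(-45 - 44)/(9*(-44)) + sqrt(-84756)) = 1/(-874*(-1)*(-89)/(9*44) + 2*I*sqrt(21189)) = 1/(-874*89/396 + 2*I*sqrt(21189)) = 1/(-38893/198 + 2*I*sqrt(21189))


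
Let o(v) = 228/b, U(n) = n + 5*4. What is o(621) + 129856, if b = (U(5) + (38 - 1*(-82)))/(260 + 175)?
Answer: 130540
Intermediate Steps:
U(n) = 20 + n (U(n) = n + 20 = 20 + n)
b = 1/3 (b = ((20 + 5) + (38 - 1*(-82)))/(260 + 175) = (25 + (38 + 82))/435 = (25 + 120)*(1/435) = 145*(1/435) = 1/3 ≈ 0.33333)
o(v) = 684 (o(v) = 228/(1/3) = 228*3 = 684)
o(621) + 129856 = 684 + 129856 = 130540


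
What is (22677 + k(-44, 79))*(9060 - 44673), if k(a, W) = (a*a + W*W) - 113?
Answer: -1094779233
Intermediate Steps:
k(a, W) = -113 + W² + a² (k(a, W) = (a² + W²) - 113 = (W² + a²) - 113 = -113 + W² + a²)
(22677 + k(-44, 79))*(9060 - 44673) = (22677 + (-113 + 79² + (-44)²))*(9060 - 44673) = (22677 + (-113 + 6241 + 1936))*(-35613) = (22677 + 8064)*(-35613) = 30741*(-35613) = -1094779233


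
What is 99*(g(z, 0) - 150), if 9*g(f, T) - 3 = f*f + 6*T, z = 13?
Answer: -12958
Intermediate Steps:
g(f, T) = ⅓ + f²/9 + 2*T/3 (g(f, T) = ⅓ + (f*f + 6*T)/9 = ⅓ + (f² + 6*T)/9 = ⅓ + (f²/9 + 2*T/3) = ⅓ + f²/9 + 2*T/3)
99*(g(z, 0) - 150) = 99*((⅓ + (⅑)*13² + (⅔)*0) - 150) = 99*((⅓ + (⅑)*169 + 0) - 150) = 99*((⅓ + 169/9 + 0) - 150) = 99*(172/9 - 150) = 99*(-1178/9) = -12958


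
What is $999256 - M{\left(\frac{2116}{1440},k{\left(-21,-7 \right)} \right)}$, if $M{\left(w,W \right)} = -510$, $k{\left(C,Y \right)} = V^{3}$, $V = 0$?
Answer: $999766$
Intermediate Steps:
$k{\left(C,Y \right)} = 0$ ($k{\left(C,Y \right)} = 0^{3} = 0$)
$999256 - M{\left(\frac{2116}{1440},k{\left(-21,-7 \right)} \right)} = 999256 - -510 = 999256 + 510 = 999766$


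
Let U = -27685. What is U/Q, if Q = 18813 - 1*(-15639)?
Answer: -27685/34452 ≈ -0.80358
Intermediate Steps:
Q = 34452 (Q = 18813 + 15639 = 34452)
U/Q = -27685/34452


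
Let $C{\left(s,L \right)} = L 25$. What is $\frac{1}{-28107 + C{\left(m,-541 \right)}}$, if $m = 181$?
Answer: $- \frac{1}{41632} \approx -2.402 \cdot 10^{-5}$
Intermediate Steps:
$C{\left(s,L \right)} = 25 L$
$\frac{1}{-28107 + C{\left(m,-541 \right)}} = \frac{1}{-28107 + 25 \left(-541\right)} = \frac{1}{-28107 - 13525} = \frac{1}{-41632} = - \frac{1}{41632}$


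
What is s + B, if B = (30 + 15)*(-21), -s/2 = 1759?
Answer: -4463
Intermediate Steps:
s = -3518 (s = -2*1759 = -3518)
B = -945 (B = 45*(-21) = -945)
s + B = -3518 - 945 = -4463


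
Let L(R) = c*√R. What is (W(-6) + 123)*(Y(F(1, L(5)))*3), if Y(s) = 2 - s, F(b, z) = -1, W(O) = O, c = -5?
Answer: 1053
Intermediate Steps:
L(R) = -5*√R
(W(-6) + 123)*(Y(F(1, L(5)))*3) = (-6 + 123)*((2 - 1*(-1))*3) = 117*((2 + 1)*3) = 117*(3*3) = 117*9 = 1053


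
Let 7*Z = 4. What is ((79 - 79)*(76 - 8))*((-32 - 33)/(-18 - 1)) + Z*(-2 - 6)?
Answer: -32/7 ≈ -4.5714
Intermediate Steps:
Z = 4/7 (Z = (⅐)*4 = 4/7 ≈ 0.57143)
((79 - 79)*(76 - 8))*((-32 - 33)/(-18 - 1)) + Z*(-2 - 6) = ((79 - 79)*(76 - 8))*((-32 - 33)/(-18 - 1)) + 4*(-2 - 6)/7 = (0*68)*(-65/(-19)) + (4/7)*(-8) = 0*(-65*(-1/19)) - 32/7 = 0*(65/19) - 32/7 = 0 - 32/7 = -32/7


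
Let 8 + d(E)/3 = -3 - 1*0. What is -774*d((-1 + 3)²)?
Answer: 25542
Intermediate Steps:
d(E) = -33 (d(E) = -24 + 3*(-3 - 1*0) = -24 + 3*(-3 + 0) = -24 + 3*(-3) = -24 - 9 = -33)
-774*d((-1 + 3)²) = -774*(-33) = 25542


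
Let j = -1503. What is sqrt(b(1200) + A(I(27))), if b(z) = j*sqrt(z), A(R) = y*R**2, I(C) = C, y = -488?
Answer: 6*sqrt(-9882 - 835*sqrt(3)) ≈ 638.61*I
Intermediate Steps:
A(R) = -488*R**2
b(z) = -1503*sqrt(z)
sqrt(b(1200) + A(I(27))) = sqrt(-30060*sqrt(3) - 488*27**2) = sqrt(-30060*sqrt(3) - 488*729) = sqrt(-30060*sqrt(3) - 355752) = sqrt(-355752 - 30060*sqrt(3))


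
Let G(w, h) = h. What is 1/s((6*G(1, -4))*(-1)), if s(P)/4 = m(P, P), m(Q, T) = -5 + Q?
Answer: 1/76 ≈ 0.013158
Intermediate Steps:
s(P) = -20 + 4*P (s(P) = 4*(-5 + P) = -20 + 4*P)
1/s((6*G(1, -4))*(-1)) = 1/(-20 + 4*((6*(-4))*(-1))) = 1/(-20 + 4*(-24*(-1))) = 1/(-20 + 4*24) = 1/(-20 + 96) = 1/76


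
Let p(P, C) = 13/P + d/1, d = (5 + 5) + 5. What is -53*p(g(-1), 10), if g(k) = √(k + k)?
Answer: -795 + 689*I*√2/2 ≈ -795.0 + 487.2*I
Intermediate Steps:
d = 15 (d = 10 + 5 = 15)
g(k) = √2*√k (g(k) = √(2*k) = √2*√k)
p(P, C) = 15 + 13/P (p(P, C) = 13/P + 15/1 = 13/P + 15*1 = 13/P + 15 = 15 + 13/P)
-53*p(g(-1), 10) = -53*(15 + 13/((√2*√(-1)))) = -53*(15 + 13/((√2*I))) = -53*(15 + 13/((I*√2))) = -53*(15 + 13*(-I*√2/2)) = -53*(15 - 13*I*√2/2) = -795 + 689*I*√2/2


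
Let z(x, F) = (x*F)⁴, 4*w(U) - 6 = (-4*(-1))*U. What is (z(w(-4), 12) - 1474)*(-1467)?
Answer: -1186107642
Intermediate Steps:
w(U) = 3/2 + U (w(U) = 3/2 + ((-4*(-1))*U)/4 = 3/2 + (4*U)/4 = 3/2 + U)
z(x, F) = F⁴*x⁴ (z(x, F) = (F*x)⁴ = F⁴*x⁴)
(z(w(-4), 12) - 1474)*(-1467) = (12⁴*(3/2 - 4)⁴ - 1474)*(-1467) = (20736*(-5/2)⁴ - 1474)*(-1467) = (20736*(625/16) - 1474)*(-1467) = (810000 - 1474)*(-1467) = 808526*(-1467) = -1186107642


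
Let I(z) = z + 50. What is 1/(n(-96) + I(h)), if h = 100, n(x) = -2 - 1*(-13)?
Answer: 1/161 ≈ 0.0062112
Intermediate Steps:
n(x) = 11 (n(x) = -2 + 13 = 11)
I(z) = 50 + z
1/(n(-96) + I(h)) = 1/(11 + (50 + 100)) = 1/(11 + 150) = 1/161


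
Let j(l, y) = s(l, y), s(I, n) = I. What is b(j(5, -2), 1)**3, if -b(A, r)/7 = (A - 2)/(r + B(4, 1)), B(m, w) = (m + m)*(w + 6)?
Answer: -343/6859 ≈ -0.050007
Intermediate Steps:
j(l, y) = l
B(m, w) = 2*m*(6 + w) (B(m, w) = (2*m)*(6 + w) = 2*m*(6 + w))
b(A, r) = -7*(-2 + A)/(56 + r) (b(A, r) = -7*(A - 2)/(r + 2*4*(6 + 1)) = -7*(-2 + A)/(r + 2*4*7) = -7*(-2 + A)/(r + 56) = -7*(-2 + A)/(56 + r))
b(j(5, -2), 1)**3 = (7*(2 - 1*5)/(56 + 1))**3 = (7*(2 - 5)/57)**3 = (7*(1/57)*(-3))**3 = (-7/19)**3 = -343/6859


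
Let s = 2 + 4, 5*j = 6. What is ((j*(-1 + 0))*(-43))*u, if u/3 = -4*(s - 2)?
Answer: -12384/5 ≈ -2476.8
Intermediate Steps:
j = 6/5 (j = (1/5)*6 = 6/5 ≈ 1.2000)
s = 6
u = -48 (u = 3*(-4*(6 - 2)) = 3*(-4*4) = 3*(-16) = -48)
((j*(-1 + 0))*(-43))*u = ((6*(-1 + 0)/5)*(-43))*(-48) = (((6/5)*(-1))*(-43))*(-48) = -6/5*(-43)*(-48) = (258/5)*(-48) = -12384/5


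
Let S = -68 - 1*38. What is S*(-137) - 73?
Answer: 14449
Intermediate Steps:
S = -106 (S = -68 - 38 = -106)
S*(-137) - 73 = -106*(-137) - 73 = 14522 - 73 = 14449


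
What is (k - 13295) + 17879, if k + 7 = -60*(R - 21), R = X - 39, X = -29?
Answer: 9917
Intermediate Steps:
R = -68 (R = -29 - 39 = -68)
k = 5333 (k = -7 - 60*(-68 - 21) = -7 - 60*(-89) = -7 + 5340 = 5333)
(k - 13295) + 17879 = (5333 - 13295) + 17879 = -7962 + 17879 = 9917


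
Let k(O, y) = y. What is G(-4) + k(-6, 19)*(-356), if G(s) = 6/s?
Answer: -13531/2 ≈ -6765.5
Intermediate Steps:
G(-4) + k(-6, 19)*(-356) = 6/(-4) + 19*(-356) = 6*(-¼) - 6764 = -3/2 - 6764 = -13531/2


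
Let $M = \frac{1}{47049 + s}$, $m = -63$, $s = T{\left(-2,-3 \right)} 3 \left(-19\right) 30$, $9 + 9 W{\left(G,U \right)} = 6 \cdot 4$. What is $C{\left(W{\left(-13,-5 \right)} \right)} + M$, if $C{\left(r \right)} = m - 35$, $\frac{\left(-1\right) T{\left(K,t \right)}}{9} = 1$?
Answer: $- \frac{6119021}{62439} \approx -98.0$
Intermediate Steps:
$T{\left(K,t \right)} = -9$ ($T{\left(K,t \right)} = \left(-9\right) 1 = -9$)
$W{\left(G,U \right)} = \frac{5}{3}$ ($W{\left(G,U \right)} = -1 + \frac{6 \cdot 4}{9} = -1 + \frac{1}{9} \cdot 24 = -1 + \frac{8}{3} = \frac{5}{3}$)
$s = 15390$ ($s = \left(-9\right) 3 \left(-19\right) 30 = \left(-27\right) \left(-19\right) 30 = 513 \cdot 30 = 15390$)
$C{\left(r \right)} = -98$ ($C{\left(r \right)} = -63 - 35 = -98$)
$M = \frac{1}{62439}$ ($M = \frac{1}{47049 + 15390} = \frac{1}{62439} \approx 1.6016 \cdot 10^{-5}$)
$C{\left(W{\left(-13,-5 \right)} \right)} + M = -98 + \frac{1}{62439} = - \frac{6119021}{62439}$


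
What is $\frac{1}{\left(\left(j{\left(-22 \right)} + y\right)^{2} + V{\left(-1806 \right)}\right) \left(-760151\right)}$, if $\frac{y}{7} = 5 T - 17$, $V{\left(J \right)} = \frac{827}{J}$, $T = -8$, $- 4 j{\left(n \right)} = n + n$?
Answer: $- \frac{258}{29524442606741} \approx -8.7385 \cdot 10^{-12}$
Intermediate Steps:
$j{\left(n \right)} = - \frac{n}{2}$ ($j{\left(n \right)} = - \frac{n + n}{4} = - \frac{2 n}{4} = - \frac{n}{2}$)
$y = -399$ ($y = 7 \left(5 \left(-8\right) - 17\right) = 7 \left(-40 - 17\right) = 7 \left(-57\right) = -399$)
$\frac{1}{\left(\left(j{\left(-22 \right)} + y\right)^{2} + V{\left(-1806 \right)}\right) \left(-760151\right)} = \frac{1}{\left(\left(\left(- \frac{1}{2}\right) \left(-22\right) - 399\right)^{2} + \frac{827}{-1806}\right) \left(-760151\right)} = \frac{1}{\left(11 - 399\right)^{2} + 827 \left(- \frac{1}{1806}\right)} \left(- \frac{1}{760151}\right) = \frac{1}{\left(-388\right)^{2} - \frac{827}{1806}} \left(- \frac{1}{760151}\right) = \frac{1}{150544 - \frac{827}{1806}} \left(- \frac{1}{760151}\right) = \frac{1}{\frac{271881637}{1806}} \left(- \frac{1}{760151}\right) = \frac{1806}{271881637} \left(- \frac{1}{760151}\right) = - \frac{258}{29524442606741}$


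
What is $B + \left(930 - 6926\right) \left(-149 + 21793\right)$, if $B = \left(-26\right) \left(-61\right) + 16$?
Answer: $-129775822$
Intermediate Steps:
$B = 1602$ ($B = 1586 + 16 = 1602$)
$B + \left(930 - 6926\right) \left(-149 + 21793\right) = 1602 + \left(930 - 6926\right) \left(-149 + 21793\right) = 1602 - 129777424 = -129775822$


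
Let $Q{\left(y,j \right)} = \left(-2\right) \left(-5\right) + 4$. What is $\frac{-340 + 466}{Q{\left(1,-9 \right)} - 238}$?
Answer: $- \frac{9}{16} \approx -0.5625$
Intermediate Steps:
$Q{\left(y,j \right)} = 14$ ($Q{\left(y,j \right)} = 10 + 4 = 14$)
$\frac{-340 + 466}{Q{\left(1,-9 \right)} - 238} = \frac{-340 + 466}{14 - 238} = \frac{126}{-224} = 126 \left(- \frac{1}{224}\right) = - \frac{9}{16}$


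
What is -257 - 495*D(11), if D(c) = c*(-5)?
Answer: 26968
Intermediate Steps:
D(c) = -5*c
-257 - 495*D(11) = -257 - (-2475)*11 = -257 - 495*(-55) = -257 + 27225 = 26968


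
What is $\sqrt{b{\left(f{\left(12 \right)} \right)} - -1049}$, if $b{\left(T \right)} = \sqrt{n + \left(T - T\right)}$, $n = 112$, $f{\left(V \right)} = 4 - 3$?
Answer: $\sqrt{1049 + 4 \sqrt{7}} \approx 32.551$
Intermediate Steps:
$f{\left(V \right)} = 1$
$b{\left(T \right)} = 4 \sqrt{7}$ ($b{\left(T \right)} = \sqrt{112 + \left(T - T\right)} = \sqrt{112 + 0} = \sqrt{112} = 4 \sqrt{7}$)
$\sqrt{b{\left(f{\left(12 \right)} \right)} - -1049} = \sqrt{4 \sqrt{7} - -1049} = \sqrt{4 \sqrt{7} + \left(-95 + 1144\right)} = \sqrt{4 \sqrt{7} + 1049} = \sqrt{1049 + 4 \sqrt{7}}$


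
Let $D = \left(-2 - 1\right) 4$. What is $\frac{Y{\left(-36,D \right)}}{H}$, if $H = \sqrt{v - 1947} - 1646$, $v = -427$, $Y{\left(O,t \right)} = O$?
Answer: $\frac{29628}{1355845} + \frac{18 i \sqrt{2374}}{1355845} \approx 0.021852 + 0.00064685 i$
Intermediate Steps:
$D = -12$ ($D = \left(-3\right) 4 = -12$)
$H = -1646 + i \sqrt{2374}$ ($H = \sqrt{-427 - 1947} - 1646 = \sqrt{-2374} - 1646 = i \sqrt{2374} - 1646 = -1646 + i \sqrt{2374} \approx -1646.0 + 48.724 i$)
$\frac{Y{\left(-36,D \right)}}{H} = - \frac{36}{-1646 + i \sqrt{2374}}$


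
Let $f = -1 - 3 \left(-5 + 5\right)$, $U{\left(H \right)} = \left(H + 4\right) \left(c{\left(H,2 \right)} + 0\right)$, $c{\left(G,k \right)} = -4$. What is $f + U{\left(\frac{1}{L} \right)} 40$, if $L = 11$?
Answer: $- \frac{7211}{11} \approx -655.54$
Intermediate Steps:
$U{\left(H \right)} = -16 - 4 H$ ($U{\left(H \right)} = \left(H + 4\right) \left(-4 + 0\right) = \left(4 + H\right) \left(-4\right) = -16 - 4 H$)
$f = -1$ ($f = -1 - 0 = -1 + 0 = -1$)
$f + U{\left(\frac{1}{L} \right)} 40 = -1 + \left(-16 - \frac{4}{11}\right) 40 = -1 - \frac{7200}{11} = - \frac{7211}{11}$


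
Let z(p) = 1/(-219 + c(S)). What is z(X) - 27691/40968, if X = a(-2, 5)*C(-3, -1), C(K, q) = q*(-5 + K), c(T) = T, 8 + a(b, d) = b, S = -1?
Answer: -1533247/2253240 ≈ -0.68046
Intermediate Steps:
a(b, d) = -8 + b
X = -80 (X = (-8 - 2)*(-(-5 - 3)) = -(-10)*(-8) = -10*8 = -80)
z(p) = -1/220 (z(p) = 1/(-219 - 1) = 1/(-220) = -1/220)
z(X) - 27691/40968 = -1/220 - 27691/40968 = -1533247/2253240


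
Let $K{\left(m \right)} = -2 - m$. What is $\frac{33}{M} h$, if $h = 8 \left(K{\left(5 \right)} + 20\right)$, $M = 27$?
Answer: $\frac{1144}{9} \approx 127.11$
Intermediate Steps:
$h = 104$ ($h = 8 \left(\left(-2 - 5\right) + 20\right) = 8 \left(-7 + 20\right) = 8 \cdot 13 = 104$)
$\frac{33}{M} h = \frac{33}{27} \cdot 104 = 33 \cdot \frac{1}{27} \cdot 104 = \frac{11}{9} \cdot 104 = \frac{1144}{9}$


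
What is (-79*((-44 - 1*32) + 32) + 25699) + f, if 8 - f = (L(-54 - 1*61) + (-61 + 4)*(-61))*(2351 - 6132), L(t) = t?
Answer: 12740905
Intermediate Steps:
f = 12711730 (f = 8 - ((-54 - 1*61) + (-61 + 4)*(-61))*(2351 - 6132) = 8 - ((-54 - 61) - 57*(-61))*(-3781) = 8 - (-115 + 3477)*(-3781) = 8 - 3362*(-3781) = 8 - 1*(-12711722) = 8 + 12711722 = 12711730)
(-79*((-44 - 1*32) + 32) + 25699) + f = (-79*((-44 - 1*32) + 32) + 25699) + 12711730 = (-79*((-44 - 32) + 32) + 25699) + 12711730 = (-79*(-76 + 32) + 25699) + 12711730 = (-79*(-44) + 25699) + 12711730 = (3476 + 25699) + 12711730 = 29175 + 12711730 = 12740905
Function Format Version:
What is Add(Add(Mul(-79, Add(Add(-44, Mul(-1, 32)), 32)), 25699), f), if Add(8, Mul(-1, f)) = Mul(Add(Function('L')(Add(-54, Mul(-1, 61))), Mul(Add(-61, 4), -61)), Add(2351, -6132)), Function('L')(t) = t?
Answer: 12740905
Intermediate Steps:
f = 12711730 (f = Add(8, Mul(-1, Mul(Add(Add(-54, Mul(-1, 61)), Mul(Add(-61, 4), -61)), Add(2351, -6132)))) = Add(8, Mul(-1, Mul(Add(Add(-54, -61), Mul(-57, -61)), -3781))) = Add(8, Mul(-1, Mul(Add(-115, 3477), -3781))) = Add(8, Mul(-1, Mul(3362, -3781))) = Add(8, Mul(-1, -12711722)) = Add(8, 12711722) = 12711730)
Add(Add(Mul(-79, Add(Add(-44, Mul(-1, 32)), 32)), 25699), f) = Add(Add(Mul(-79, Add(Add(-44, Mul(-1, 32)), 32)), 25699), 12711730) = Add(Add(Mul(-79, Add(Add(-44, -32), 32)), 25699), 12711730) = Add(Add(Mul(-79, Add(-76, 32)), 25699), 12711730) = Add(Add(Mul(-79, -44), 25699), 12711730) = Add(Add(3476, 25699), 12711730) = Add(29175, 12711730) = 12740905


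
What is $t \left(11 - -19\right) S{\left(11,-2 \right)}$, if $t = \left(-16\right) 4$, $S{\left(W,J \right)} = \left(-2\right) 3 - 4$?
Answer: $19200$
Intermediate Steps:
$S{\left(W,J \right)} = -10$ ($S{\left(W,J \right)} = -6 - 4 = -10$)
$t = -64$
$t \left(11 - -19\right) S{\left(11,-2 \right)} = - 64 \left(11 - -19\right) \left(-10\right) = - 64 \left(11 + 19\right) \left(-10\right) = \left(-64\right) 30 \left(-10\right) = \left(-1920\right) \left(-10\right) = 19200$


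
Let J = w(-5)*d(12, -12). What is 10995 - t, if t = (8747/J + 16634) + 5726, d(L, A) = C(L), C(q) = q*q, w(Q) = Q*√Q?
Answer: -11365 - 8747*I*√5/3600 ≈ -11365.0 - 5.433*I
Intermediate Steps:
w(Q) = Q^(3/2)
C(q) = q²
d(L, A) = L²
J = -720*I*√5 (J = (-5)^(3/2)*12² = -5*I*√5*144 = -720*I*√5 ≈ -1610.0*I)
t = 22360 + 8747*I*√5/3600 (t = (8747/((-720*I*√5)) + 16634) + 5726 = (8747*(I*√5/3600) + 16634) + 5726 = (8747*I*√5/3600 + 16634) + 5726 = (16634 + 8747*I*√5/3600) + 5726 = 22360 + 8747*I*√5/3600 ≈ 22360.0 + 5.433*I)
10995 - t = 10995 - (22360 + 8747*I*√5/3600) = 10995 + (-22360 - 8747*I*√5/3600) = -11365 - 8747*I*√5/3600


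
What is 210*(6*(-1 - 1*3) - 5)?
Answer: -6090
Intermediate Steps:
210*(6*(-1 - 1*3) - 5) = 210*(6*(-1 - 3) - 5) = 210*(6*(-4) - 5) = 210*(-24 - 5) = 210*(-29) = -6090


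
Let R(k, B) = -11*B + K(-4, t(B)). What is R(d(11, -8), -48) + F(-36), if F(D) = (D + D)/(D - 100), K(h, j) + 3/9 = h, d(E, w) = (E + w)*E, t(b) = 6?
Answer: 26734/51 ≈ 524.20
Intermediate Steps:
d(E, w) = E*(E + w)
K(h, j) = -1/3 + h
R(k, B) = -13/3 - 11*B (R(k, B) = -11*B + (-1/3 - 4) = -11*B - 13/3 = -13/3 - 11*B)
F(D) = 2*D/(-100 + D) (F(D) = (2*D)/(-100 + D) = 2*D/(-100 + D))
R(d(11, -8), -48) + F(-36) = (-13/3 - 11*(-48)) + 2*(-36)/(-100 - 36) = (-13/3 + 528) + 2*(-36)/(-136) = 1571/3 + 2*(-36)*(-1/136) = 1571/3 + 9/17 = 26734/51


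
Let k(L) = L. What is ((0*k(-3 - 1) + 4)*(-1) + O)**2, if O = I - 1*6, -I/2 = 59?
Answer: 16384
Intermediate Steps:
I = -118 (I = -2*59 = -118)
O = -124 (O = -118 - 1*6 = -118 - 6 = -124)
((0*k(-3 - 1) + 4)*(-1) + O)**2 = ((0*(-3 - 1) + 4)*(-1) - 124)**2 = ((0*(-4) + 4)*(-1) - 124)**2 = ((0 + 4)*(-1) - 124)**2 = (4*(-1) - 124)**2 = (-4 - 124)**2 = (-128)**2 = 16384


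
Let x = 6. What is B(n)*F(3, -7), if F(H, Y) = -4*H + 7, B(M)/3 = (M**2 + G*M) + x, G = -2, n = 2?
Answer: -90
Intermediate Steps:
B(M) = 18 - 6*M + 3*M**2 (B(M) = 3*((M**2 - 2*M) + 6) = 3*(6 + M**2 - 2*M) = 18 - 6*M + 3*M**2)
F(H, Y) = 7 - 4*H
B(n)*F(3, -7) = (18 - 6*2 + 3*2**2)*(7 - 4*3) = (18 - 12 + 3*4)*(7 - 12) = (18 - 12 + 12)*(-5) = 18*(-5) = -90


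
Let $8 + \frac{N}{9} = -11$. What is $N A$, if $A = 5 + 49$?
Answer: $-9234$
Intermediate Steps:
$N = -171$ ($N = -72 + 9 \left(-11\right) = -72 - 99 = -171$)
$A = 54$
$N A = \left(-171\right) 54 = -9234$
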